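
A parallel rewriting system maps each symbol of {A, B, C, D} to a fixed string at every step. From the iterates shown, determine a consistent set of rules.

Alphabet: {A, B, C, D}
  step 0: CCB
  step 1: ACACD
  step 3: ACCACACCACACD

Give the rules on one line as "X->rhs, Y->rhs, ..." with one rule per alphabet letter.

  step 0 ⇒ step 1: CCB ⇒ AC·AC·D
    B ↦ D
    C ↦ AC
    A ↦ C  (constrained at step 1)
    D ↦ CB  (constrained at step 1)

A->C, B->D, C->AC, D->CB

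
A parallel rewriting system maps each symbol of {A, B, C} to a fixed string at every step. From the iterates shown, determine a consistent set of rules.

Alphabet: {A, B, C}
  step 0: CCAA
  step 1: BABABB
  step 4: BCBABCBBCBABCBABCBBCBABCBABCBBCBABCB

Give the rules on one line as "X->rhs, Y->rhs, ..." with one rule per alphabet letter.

A->B, B->BC, C->BA

  step 0 ⇒ step 1: CCAA ⇒ BA·BA·B·B
    A ↦ B
    C ↦ BA
    B ↦ BC  (constrained at step 1)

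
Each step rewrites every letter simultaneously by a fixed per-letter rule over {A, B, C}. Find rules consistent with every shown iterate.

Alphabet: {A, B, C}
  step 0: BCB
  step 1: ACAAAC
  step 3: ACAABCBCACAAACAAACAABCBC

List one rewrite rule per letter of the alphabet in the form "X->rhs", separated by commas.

  step 0 ⇒ step 1: BCB ⇒ AC·AA·AC
    B ↦ AC
    C ↦ AA
    A ↦ BC  (constrained at step 1)

A->BC, B->AC, C->AA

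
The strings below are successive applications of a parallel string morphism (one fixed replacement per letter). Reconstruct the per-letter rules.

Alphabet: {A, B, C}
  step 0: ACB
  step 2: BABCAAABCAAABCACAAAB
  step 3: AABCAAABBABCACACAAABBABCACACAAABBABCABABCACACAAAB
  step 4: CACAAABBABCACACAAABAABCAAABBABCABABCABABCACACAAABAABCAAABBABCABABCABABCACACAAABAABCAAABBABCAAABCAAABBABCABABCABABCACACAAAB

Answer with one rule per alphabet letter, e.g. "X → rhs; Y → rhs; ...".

A->CA, B->AAB, C->BAB

  step 3 ⇒ step 4: AABCAAABBABCACACAAABBABCACACAAABBABCABABCACACAAAB ⇒ CA·CA·AAB·BAB·CA·CA·CA·AAB·AAB·CA·AAB·BAB·CA·BAB·CA·BAB·CA·CA·CA·AAB·AAB·CA·AAB·BAB·CA·BAB·CA·BAB·CA·CA·CA·AAB·AAB·CA·AAB·BAB·CA·AAB·CA·AAB·BAB·CA·BAB·CA·BAB·CA·CA·CA·AAB
    A ↦ CA
    B ↦ AAB
    C ↦ BAB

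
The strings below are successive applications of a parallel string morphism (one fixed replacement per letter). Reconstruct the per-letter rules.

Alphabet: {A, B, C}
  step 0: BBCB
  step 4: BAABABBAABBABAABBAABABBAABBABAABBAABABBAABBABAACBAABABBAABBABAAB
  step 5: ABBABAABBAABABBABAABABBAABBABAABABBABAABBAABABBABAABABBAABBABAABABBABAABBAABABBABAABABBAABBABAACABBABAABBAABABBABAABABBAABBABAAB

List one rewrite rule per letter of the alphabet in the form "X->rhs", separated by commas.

  step 4 ⇒ step 5: BAABABBAABBABAABBAABABBAABBABAABBAABABBAABBABAACBAABABBAABBABAAB ⇒ AB·BA·BA·AB·BA·AB·AB·BA·BA·AB·AB·BA·AB·BA·BA·AB·AB·BA·BA·AB·BA·AB·AB·BA·BA·AB·AB·BA·AB·BA·BA·AB·AB·BA·BA·AB·BA·AB·AB·BA·BA·AB·AB·BA·AB·BA·BA·AC·AB·BA·BA·AB·BA·AB·AB·BA·BA·AB·AB·BA·AB·BA·BA·AB
    A ↦ BA
    B ↦ AB
    C ↦ AC

A->BA, B->AB, C->AC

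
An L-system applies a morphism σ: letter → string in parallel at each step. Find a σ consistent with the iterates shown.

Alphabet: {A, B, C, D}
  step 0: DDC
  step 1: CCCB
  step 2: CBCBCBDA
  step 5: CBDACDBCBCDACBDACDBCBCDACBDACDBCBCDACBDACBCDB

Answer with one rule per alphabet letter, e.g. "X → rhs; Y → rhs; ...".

  step 1 ⇒ step 2: CCCB ⇒ CB·CB·CB·DA
    B ↦ DA
    C ↦ CB
    A ↦ DB  (constrained at step 2)
  step 0 ⇒ step 1: DDC ⇒ C·C·CB
    D ↦ C

A->DB, B->DA, C->CB, D->C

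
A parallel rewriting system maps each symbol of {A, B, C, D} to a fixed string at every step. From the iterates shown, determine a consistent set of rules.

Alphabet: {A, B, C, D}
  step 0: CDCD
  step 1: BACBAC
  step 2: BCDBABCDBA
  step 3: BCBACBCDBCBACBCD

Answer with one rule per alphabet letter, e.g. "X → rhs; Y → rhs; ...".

  step 2 ⇒ step 3: BCDBABCDBA ⇒ BC·BA·C·BC·D·BC·BA·C·BC·D
    A ↦ D
    B ↦ BC
    C ↦ BA
    D ↦ C

A->D, B->BC, C->BA, D->C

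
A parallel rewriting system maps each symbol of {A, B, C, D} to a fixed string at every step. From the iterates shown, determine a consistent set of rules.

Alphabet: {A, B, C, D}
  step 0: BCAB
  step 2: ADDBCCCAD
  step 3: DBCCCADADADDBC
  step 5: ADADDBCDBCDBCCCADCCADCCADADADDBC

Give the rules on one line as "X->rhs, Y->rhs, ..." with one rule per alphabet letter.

A->DB, B->C, C->AD, D->C

  step 2 ⇒ step 3: ADDBCCCAD ⇒ DB·C·C·C·AD·AD·AD·DB·C
    A ↦ DB
    B ↦ C
    C ↦ AD
    D ↦ C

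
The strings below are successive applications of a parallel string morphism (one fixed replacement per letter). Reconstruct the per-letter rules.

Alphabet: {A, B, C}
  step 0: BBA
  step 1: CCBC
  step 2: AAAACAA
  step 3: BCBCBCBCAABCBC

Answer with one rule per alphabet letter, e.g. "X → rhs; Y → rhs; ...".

A->BC, B->C, C->AA

  step 2 ⇒ step 3: AAAACAA ⇒ BC·BC·BC·BC·AA·BC·BC
    A ↦ BC
    C ↦ AA
  step 0 ⇒ step 1: BBA ⇒ C·C·BC
    B ↦ C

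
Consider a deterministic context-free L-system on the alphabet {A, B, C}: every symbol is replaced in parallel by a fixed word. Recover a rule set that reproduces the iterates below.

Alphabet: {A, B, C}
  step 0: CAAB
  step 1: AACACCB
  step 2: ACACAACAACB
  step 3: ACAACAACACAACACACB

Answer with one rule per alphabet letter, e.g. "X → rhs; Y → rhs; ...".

A->AC, B->CB, C->A

  step 2 ⇒ step 3: ACACAACAACB ⇒ AC·A·AC·A·AC·AC·A·AC·AC·A·CB
    A ↦ AC
    B ↦ CB
    C ↦ A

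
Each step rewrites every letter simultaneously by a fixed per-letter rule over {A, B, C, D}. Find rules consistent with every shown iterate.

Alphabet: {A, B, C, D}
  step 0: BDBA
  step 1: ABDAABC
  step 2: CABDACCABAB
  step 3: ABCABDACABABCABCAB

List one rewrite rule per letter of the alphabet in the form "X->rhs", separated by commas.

A->C, B->AB, C->AB, D->DA

  step 2 ⇒ step 3: CABDACCABAB ⇒ AB·C·AB·DA·C·AB·AB·C·AB·C·AB
    A ↦ C
    B ↦ AB
    C ↦ AB
    D ↦ DA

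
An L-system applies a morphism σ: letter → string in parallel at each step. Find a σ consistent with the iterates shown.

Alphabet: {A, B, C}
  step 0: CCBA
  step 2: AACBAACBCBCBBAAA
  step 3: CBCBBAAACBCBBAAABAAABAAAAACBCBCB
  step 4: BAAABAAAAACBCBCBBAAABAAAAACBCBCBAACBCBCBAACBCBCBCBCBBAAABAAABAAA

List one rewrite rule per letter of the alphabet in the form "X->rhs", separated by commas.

A->CB, B->AA, C->BA

  step 3 ⇒ step 4: CBCBBAAACBCBBAAABAAABAAAAACBCBCB ⇒ BA·AA·BA·AA·AA·CB·CB·CB·BA·AA·BA·AA·AA·CB·CB·CB·AA·CB·CB·CB·AA·CB·CB·CB·CB·CB·BA·AA·BA·AA·BA·AA
    A ↦ CB
    B ↦ AA
    C ↦ BA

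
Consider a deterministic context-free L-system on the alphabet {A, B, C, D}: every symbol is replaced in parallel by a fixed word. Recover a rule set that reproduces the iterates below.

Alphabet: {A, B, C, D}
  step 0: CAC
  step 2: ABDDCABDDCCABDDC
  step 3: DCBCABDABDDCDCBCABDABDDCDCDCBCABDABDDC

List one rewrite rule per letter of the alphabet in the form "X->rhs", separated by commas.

  step 2 ⇒ step 3: ABDDCABDDCCABDDC ⇒ DCB·C·ABD·ABD·DC·DCB·C·ABD·ABD·DC·DC·DCB·C·ABD·ABD·DC
    A ↦ DCB
    B ↦ C
    C ↦ DC
    D ↦ ABD

A->DCB, B->C, C->DC, D->ABD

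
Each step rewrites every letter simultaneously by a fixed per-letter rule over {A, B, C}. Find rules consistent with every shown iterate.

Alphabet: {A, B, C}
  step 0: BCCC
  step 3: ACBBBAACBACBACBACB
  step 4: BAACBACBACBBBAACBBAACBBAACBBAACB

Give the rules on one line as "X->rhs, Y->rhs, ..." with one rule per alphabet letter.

A->B, B->ACB, C->A

  step 3 ⇒ step 4: ACBBBAACBACBACBACB ⇒ B·A·ACB·ACB·ACB·B·B·A·ACB·B·A·ACB·B·A·ACB·B·A·ACB
    A ↦ B
    B ↦ ACB
    C ↦ A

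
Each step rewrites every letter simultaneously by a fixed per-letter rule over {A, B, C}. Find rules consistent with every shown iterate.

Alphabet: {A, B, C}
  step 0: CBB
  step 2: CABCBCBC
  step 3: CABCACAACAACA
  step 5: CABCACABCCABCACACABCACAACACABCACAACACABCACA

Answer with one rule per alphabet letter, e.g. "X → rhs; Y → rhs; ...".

  step 2 ⇒ step 3: CABCBCBC ⇒ CA·BC·A·CA·A·CA·A·CA
    A ↦ BC
    B ↦ A
    C ↦ CA

A->BC, B->A, C->CA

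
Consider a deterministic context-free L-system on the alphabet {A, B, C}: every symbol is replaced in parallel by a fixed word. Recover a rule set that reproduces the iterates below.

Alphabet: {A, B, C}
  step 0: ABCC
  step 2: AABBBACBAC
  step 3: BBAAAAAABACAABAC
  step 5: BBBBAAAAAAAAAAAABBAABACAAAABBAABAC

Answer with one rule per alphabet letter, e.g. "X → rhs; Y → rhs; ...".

A->B, B->AA, C->AC

  step 2 ⇒ step 3: AABBBACBAC ⇒ B·B·AA·AA·AA·B·AC·AA·B·AC
    A ↦ B
    B ↦ AA
    C ↦ AC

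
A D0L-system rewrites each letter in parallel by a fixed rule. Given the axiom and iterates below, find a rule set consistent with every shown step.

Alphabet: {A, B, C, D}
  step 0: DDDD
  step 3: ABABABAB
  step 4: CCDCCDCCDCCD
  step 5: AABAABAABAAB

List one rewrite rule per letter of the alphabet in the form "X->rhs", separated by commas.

A->C, B->CD, C->A, D->B

  step 4 ⇒ step 5: CCDCCDCCDCCD ⇒ A·A·B·A·A·B·A·A·B·A·A·B
    C ↦ A
    D ↦ B
  step 3 ⇒ step 4: ABABABAB ⇒ C·CD·C·CD·C·CD·C·CD
    A ↦ C
  step 3 ⇒ step 4: ABABABAB ⇒ C·CD·C·CD·C·CD·C·CD
    B ↦ CD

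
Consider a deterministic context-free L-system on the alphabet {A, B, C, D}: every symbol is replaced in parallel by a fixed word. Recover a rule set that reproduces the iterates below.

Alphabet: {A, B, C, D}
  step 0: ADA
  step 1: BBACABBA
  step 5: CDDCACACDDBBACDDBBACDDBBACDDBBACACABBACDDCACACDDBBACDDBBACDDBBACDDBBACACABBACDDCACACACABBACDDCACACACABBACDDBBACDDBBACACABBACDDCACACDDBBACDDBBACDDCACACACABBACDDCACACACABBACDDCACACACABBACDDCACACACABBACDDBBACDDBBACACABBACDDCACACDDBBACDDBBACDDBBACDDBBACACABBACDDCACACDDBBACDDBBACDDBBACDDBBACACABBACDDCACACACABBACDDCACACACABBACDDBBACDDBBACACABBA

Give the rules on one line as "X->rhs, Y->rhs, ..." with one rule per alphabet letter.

A->BBA, B->CA, C->CDD, D->CA

  step 0 ⇒ step 1: ADA ⇒ BBA·CA·BBA
    A ↦ BBA
    D ↦ CA
    B ↦ CA  (constrained at step 1)
    C ↦ CDD  (constrained at step 1)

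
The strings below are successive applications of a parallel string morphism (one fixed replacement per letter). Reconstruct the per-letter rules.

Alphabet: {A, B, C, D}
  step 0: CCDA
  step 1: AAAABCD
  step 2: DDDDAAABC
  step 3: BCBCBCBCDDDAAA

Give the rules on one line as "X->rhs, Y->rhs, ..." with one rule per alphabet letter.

  step 2 ⇒ step 3: DDDDAAABC ⇒ BC·BC·BC·BC·D·D·D·A·AA
    A ↦ D
    B ↦ A
    C ↦ AA
    D ↦ BC

A->D, B->A, C->AA, D->BC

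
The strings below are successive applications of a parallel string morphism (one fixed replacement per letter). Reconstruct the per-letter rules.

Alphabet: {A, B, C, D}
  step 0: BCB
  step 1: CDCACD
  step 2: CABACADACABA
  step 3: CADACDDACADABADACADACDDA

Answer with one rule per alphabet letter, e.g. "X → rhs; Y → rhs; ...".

  step 2 ⇒ step 3: CABACADACABA ⇒ CA·DA·CD·DA·CA·DA·BA·DA·CA·DA·CD·DA
    A ↦ DA
    B ↦ CD
    C ↦ CA
    D ↦ BA

A->DA, B->CD, C->CA, D->BA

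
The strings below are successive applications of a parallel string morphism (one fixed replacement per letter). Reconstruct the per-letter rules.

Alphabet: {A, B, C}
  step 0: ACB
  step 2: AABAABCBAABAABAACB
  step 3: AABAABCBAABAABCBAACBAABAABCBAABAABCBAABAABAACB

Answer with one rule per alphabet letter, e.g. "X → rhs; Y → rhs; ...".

  step 2 ⇒ step 3: AABAABCBAABAABAACB ⇒ AAB·AAB·CB·AAB·AAB·CB·AA·CB·AAB·AAB·CB·AAB·AAB·CB·AAB·AAB·AA·CB
    A ↦ AAB
    B ↦ CB
    C ↦ AA

A->AAB, B->CB, C->AA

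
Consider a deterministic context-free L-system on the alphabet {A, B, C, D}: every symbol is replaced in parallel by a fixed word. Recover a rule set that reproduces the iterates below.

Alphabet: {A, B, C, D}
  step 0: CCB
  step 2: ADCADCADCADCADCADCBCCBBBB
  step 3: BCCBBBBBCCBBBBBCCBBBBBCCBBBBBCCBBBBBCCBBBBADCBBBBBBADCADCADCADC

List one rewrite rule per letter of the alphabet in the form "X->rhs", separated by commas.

  step 2 ⇒ step 3: ADCADCADCADCADCADCBCCBBBB ⇒ B·CCB·BBB·B·CCB·BBB·B·CCB·BBB·B·CCB·BBB·B·CCB·BBB·B·CCB·BBB·ADC·BBB·BBB·ADC·ADC·ADC·ADC
    A ↦ B
    B ↦ ADC
    C ↦ BBB
    D ↦ CCB

A->B, B->ADC, C->BBB, D->CCB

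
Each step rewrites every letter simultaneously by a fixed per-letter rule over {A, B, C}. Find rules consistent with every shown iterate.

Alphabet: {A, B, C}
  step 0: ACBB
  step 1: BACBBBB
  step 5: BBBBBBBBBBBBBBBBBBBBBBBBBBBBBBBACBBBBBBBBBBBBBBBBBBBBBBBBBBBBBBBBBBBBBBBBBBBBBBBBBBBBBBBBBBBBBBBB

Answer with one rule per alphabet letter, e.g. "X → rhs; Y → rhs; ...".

A->B, B->BB, C->AC

  step 0 ⇒ step 1: ACBB ⇒ B·AC·BB·BB
    A ↦ B
    B ↦ BB
    C ↦ AC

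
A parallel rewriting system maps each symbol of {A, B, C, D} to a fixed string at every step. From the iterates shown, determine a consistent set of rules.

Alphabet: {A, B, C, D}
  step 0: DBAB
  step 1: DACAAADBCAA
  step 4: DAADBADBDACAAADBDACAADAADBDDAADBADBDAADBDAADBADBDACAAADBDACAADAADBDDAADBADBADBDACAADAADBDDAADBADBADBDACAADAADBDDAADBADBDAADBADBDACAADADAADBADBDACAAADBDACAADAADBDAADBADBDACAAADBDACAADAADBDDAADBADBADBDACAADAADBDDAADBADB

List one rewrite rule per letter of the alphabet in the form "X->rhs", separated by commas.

  step 0 ⇒ step 1: DBAB ⇒ DA·CAA·ADB·CAA
    A ↦ ADB
    B ↦ CAA
    D ↦ DA
    C ↦ DDA  (constrained at step 1)

A->ADB, B->CAA, C->DDA, D->DA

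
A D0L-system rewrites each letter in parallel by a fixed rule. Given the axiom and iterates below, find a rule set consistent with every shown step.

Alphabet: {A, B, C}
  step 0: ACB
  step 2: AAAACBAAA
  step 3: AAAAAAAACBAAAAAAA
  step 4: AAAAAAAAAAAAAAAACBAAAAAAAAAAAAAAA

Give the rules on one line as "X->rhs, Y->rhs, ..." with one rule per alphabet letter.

  step 3 ⇒ step 4: AAAAAAAACBAAAAAAA ⇒ AA·AA·AA·AA·AA·AA·AA·AA·CB·A·AA·AA·AA·AA·AA·AA·AA
    A ↦ AA
    B ↦ A
    C ↦ CB

A->AA, B->A, C->CB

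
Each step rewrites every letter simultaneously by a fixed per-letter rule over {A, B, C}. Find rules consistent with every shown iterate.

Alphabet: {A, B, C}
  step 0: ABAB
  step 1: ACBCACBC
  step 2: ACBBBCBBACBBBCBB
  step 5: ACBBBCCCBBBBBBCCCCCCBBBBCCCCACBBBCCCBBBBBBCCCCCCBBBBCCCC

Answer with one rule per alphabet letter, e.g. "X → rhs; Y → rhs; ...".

A->ACB, B->C, C->BB

  step 1 ⇒ step 2: ACBCACBC ⇒ ACB·BB·C·BB·ACB·BB·C·BB
    A ↦ ACB
    B ↦ C
    C ↦ BB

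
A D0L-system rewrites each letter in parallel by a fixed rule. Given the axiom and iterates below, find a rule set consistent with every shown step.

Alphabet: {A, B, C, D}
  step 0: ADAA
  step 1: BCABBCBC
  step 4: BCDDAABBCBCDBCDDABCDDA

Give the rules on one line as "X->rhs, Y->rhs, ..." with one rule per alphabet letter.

  step 0 ⇒ step 1: ADAA ⇒ BC·AB·BC·BC
    A ↦ BC
    D ↦ AB
    B ↦ D  (constrained at step 1)
    C ↦ A  (constrained at step 1)

A->BC, B->D, C->A, D->AB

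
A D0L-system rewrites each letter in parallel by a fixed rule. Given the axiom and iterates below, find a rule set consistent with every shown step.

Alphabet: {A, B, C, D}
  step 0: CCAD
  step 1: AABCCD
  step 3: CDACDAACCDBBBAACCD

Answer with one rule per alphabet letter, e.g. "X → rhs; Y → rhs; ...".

  step 0 ⇒ step 1: CCAD ⇒ A·A·B·CCD
    A ↦ B
    C ↦ A
    D ↦ CCD
    B ↦ CDA  (constrained at step 1)

A->B, B->CDA, C->A, D->CCD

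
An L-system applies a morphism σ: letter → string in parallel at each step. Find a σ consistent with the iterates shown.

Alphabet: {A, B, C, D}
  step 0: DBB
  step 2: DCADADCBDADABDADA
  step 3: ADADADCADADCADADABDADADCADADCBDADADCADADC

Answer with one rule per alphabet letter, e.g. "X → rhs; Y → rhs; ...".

A->DC, B->BD, C->DA, D->ADA

  step 2 ⇒ step 3: DCADADCBDADABDADA ⇒ ADA·DA·DC·ADA·DC·ADA·DA·BD·ADA·DC·ADA·DC·BD·ADA·DC·ADA·DC
    A ↦ DC
    B ↦ BD
    C ↦ DA
    D ↦ ADA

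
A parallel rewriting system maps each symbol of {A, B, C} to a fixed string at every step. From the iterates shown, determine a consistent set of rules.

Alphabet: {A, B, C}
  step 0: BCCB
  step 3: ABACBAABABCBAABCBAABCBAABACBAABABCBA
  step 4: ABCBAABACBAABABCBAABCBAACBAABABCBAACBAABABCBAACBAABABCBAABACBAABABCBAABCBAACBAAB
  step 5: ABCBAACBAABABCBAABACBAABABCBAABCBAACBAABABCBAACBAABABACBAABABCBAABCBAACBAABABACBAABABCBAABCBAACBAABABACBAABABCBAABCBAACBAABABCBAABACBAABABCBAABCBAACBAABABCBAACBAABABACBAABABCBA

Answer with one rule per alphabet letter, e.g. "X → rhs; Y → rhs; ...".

  step 4 ⇒ step 5: ABCBAABACBAABABCBAABCBAACBAABABCBAACBAABABCBAACBAABABCBAABACBAABABCBAABCBAACBAAB ⇒ AB·CBA·A·CBA·AB·AB·CBA·AB·A·CBA·AB·AB·CBA·AB·CBA·A·CBA·AB·AB·CBA·A·CBA·AB·AB·A·CBA·AB·AB·CBA·AB·CBA·A·CBA·AB·AB·A·CBA·AB·AB·CBA·AB·CBA·A·CBA·AB·AB·A·CBA·AB·AB·CBA·AB·CBA·A·CBA·AB·AB·CBA·AB·A·CBA·AB·AB·CBA·AB·CBA·A·CBA·AB·AB·CBA·A·CBA·AB·AB·A·CBA·AB·AB·CBA
    A ↦ AB
    B ↦ CBA
    C ↦ A

A->AB, B->CBA, C->A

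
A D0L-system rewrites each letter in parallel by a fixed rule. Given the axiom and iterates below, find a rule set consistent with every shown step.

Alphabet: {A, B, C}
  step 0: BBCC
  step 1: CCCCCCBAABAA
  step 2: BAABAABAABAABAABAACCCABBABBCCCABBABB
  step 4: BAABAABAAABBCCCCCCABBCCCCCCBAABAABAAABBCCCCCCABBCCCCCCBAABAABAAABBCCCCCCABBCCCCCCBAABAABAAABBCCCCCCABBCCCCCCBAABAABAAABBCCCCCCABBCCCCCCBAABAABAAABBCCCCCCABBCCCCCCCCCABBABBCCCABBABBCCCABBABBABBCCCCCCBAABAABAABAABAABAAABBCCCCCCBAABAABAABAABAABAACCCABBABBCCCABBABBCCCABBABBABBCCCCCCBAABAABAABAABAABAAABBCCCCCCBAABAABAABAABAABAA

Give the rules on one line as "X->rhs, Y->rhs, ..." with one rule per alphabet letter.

  step 1 ⇒ step 2: CCCCCCBAABAA ⇒ BAA·BAA·BAA·BAA·BAA·BAA·CCC·ABB·ABB·CCC·ABB·ABB
    A ↦ ABB
    B ↦ CCC
    C ↦ BAA

A->ABB, B->CCC, C->BAA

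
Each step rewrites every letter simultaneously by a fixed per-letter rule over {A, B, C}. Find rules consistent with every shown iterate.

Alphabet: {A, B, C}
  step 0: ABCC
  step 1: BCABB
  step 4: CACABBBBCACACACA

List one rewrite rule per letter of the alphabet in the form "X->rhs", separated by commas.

  step 0 ⇒ step 1: ABCC ⇒ B·CA·B·B
    A ↦ B
    B ↦ CA
    C ↦ B

A->B, B->CA, C->B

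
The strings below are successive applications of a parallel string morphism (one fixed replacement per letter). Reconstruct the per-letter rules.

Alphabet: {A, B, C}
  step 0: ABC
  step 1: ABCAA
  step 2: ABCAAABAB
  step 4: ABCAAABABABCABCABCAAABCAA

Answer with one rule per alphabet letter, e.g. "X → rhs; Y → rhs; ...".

  step 1 ⇒ step 2: ABCAA ⇒ AB·C·AA·AB·AB
    A ↦ AB
    B ↦ C
    C ↦ AA

A->AB, B->C, C->AA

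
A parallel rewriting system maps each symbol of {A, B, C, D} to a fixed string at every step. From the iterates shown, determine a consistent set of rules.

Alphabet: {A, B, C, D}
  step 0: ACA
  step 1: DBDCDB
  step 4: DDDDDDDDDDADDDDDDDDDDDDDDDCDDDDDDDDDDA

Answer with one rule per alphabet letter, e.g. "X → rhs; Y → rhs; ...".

A->DB, B->A, C->DC, D->DD

  step 0 ⇒ step 1: ACA ⇒ DB·DC·DB
    A ↦ DB
    C ↦ DC
    B ↦ A  (constrained at step 1)
    D ↦ DD  (constrained at step 1)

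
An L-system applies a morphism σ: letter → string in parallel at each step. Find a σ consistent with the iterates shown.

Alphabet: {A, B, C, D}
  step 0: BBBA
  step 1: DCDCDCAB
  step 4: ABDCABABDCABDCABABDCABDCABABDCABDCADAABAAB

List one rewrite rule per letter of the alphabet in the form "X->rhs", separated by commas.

A->AB, B->DC, C->DA, D->A

  step 0 ⇒ step 1: BBBA ⇒ DC·DC·DC·AB
    A ↦ AB
    B ↦ DC
    C ↦ DA  (constrained at step 1)
    D ↦ A  (constrained at step 1)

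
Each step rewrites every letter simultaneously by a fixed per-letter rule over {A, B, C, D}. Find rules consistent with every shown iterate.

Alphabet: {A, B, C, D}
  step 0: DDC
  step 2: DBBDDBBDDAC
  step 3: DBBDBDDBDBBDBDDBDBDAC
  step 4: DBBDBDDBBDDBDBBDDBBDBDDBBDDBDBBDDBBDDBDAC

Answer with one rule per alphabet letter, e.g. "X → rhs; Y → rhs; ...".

A->D, B->BD, C->AC, D->DB

  step 3 ⇒ step 4: DBBDBDDBDBBDBDDBDBDAC ⇒ DB·BD·BD·DB·BD·DB·DB·BD·DB·BD·BD·DB·BD·DB·DB·BD·DB·BD·DB·D·AC
    A ↦ D
    B ↦ BD
    C ↦ AC
    D ↦ DB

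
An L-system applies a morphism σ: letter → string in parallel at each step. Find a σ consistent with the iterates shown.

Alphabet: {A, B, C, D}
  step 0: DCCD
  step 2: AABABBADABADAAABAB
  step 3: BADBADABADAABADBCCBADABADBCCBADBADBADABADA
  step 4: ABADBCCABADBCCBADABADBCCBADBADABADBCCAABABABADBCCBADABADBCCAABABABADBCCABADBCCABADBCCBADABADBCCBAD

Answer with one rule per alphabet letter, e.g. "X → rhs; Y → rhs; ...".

  step 3 ⇒ step 4: BADBADABADAABADBCCBADABADBCCBADBADBADABADA ⇒ A·BAD·BCC·A·BAD·BCC·BAD·A·BAD·BCC·BAD·BAD·A·BAD·BCC·A·AB·AB·A·BAD·BCC·BAD·A·BAD·BCC·A·AB·AB·A·BAD·BCC·A·BAD·BCC·A·BAD·BCC·BAD·A·BAD·BCC·BAD
    A ↦ BAD
    B ↦ A
    C ↦ AB
    D ↦ BCC

A->BAD, B->A, C->AB, D->BCC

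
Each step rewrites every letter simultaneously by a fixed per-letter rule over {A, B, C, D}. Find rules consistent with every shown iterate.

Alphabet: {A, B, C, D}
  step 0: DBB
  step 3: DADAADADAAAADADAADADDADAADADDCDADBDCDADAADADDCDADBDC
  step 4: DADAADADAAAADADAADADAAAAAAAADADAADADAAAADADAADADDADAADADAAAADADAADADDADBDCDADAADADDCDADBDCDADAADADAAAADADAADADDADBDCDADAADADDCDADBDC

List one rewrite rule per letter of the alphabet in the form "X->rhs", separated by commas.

A->AA, B->DC, C->BDC, D->DAD

  step 3 ⇒ step 4: DADAADADAAAADADAADADDADAADADDCDADBDCDADAADADDCDADBDC ⇒ DAD·AA·DAD·AA·AA·DAD·AA·DAD·AA·AA·AA·AA·DAD·AA·DAD·AA·AA·DAD·AA·DAD·DAD·AA·DAD·AA·AA·DAD·AA·DAD·DAD·BDC·DAD·AA·DAD·DC·DAD·BDC·DAD·AA·DAD·AA·AA·DAD·AA·DAD·DAD·BDC·DAD·AA·DAD·DC·DAD·BDC
    A ↦ AA
    B ↦ DC
    C ↦ BDC
    D ↦ DAD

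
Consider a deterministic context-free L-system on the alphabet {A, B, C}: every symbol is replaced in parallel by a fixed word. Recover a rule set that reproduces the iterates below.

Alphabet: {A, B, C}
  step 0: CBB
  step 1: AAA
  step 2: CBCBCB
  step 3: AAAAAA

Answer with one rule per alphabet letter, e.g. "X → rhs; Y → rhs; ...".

  step 2 ⇒ step 3: CBCBCB ⇒ A·A·A·A·A·A
    B ↦ A
    C ↦ A
  step 1 ⇒ step 2: AAA ⇒ CB·CB·CB
    A ↦ CB

A->CB, B->A, C->A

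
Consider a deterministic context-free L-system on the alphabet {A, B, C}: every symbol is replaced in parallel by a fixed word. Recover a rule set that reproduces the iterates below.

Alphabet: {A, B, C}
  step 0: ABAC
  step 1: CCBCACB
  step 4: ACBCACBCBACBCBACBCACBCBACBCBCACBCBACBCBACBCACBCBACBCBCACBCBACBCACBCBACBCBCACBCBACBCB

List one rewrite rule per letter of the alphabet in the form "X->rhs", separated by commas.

A->C, B->CB, C->ACB

  step 0 ⇒ step 1: ABAC ⇒ C·CB·C·ACB
    A ↦ C
    B ↦ CB
    C ↦ ACB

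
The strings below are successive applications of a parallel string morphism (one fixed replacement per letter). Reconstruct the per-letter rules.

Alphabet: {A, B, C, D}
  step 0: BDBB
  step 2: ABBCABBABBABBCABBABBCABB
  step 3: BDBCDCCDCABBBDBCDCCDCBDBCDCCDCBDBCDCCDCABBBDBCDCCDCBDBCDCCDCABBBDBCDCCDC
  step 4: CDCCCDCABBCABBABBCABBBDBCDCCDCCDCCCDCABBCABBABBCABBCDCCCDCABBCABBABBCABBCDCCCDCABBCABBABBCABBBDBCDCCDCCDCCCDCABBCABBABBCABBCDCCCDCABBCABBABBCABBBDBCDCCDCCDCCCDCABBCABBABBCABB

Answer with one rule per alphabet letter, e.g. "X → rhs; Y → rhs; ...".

A->BDB, B->CDC, C->ABB, D->C

  step 3 ⇒ step 4: BDBCDCCDCABBBDBCDCCDCBDBCDCCDCBDBCDCCDCABBBDBCDCCDCBDBCDCCDCABBBDBCDCCDC ⇒ CDC·C·CDC·ABB·C·ABB·ABB·C·ABB·BDB·CDC·CDC·CDC·C·CDC·ABB·C·ABB·ABB·C·ABB·CDC·C·CDC·ABB·C·ABB·ABB·C·ABB·CDC·C·CDC·ABB·C·ABB·ABB·C·ABB·BDB·CDC·CDC·CDC·C·CDC·ABB·C·ABB·ABB·C·ABB·CDC·C·CDC·ABB·C·ABB·ABB·C·ABB·BDB·CDC·CDC·CDC·C·CDC·ABB·C·ABB·ABB·C·ABB
    A ↦ BDB
    B ↦ CDC
    C ↦ ABB
    D ↦ C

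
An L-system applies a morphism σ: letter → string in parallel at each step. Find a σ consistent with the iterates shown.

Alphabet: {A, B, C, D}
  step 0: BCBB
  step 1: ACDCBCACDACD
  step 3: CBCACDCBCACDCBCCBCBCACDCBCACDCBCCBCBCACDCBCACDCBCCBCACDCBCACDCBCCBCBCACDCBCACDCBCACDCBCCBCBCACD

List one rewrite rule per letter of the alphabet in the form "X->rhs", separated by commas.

A->CB, B->ACD, C->CBC, D->ACD

  step 0 ⇒ step 1: BCBB ⇒ ACD·CBC·ACD·ACD
    B ↦ ACD
    C ↦ CBC
    A ↦ CB  (constrained at step 1)
    D ↦ ACD  (constrained at step 1)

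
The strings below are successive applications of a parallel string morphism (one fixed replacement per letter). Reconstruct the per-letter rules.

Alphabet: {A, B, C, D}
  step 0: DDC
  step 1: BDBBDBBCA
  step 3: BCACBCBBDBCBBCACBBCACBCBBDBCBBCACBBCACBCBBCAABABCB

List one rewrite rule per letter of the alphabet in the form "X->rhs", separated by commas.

  step 0 ⇒ step 1: DDC ⇒ BDB·BDB·BCA
    C ↦ BCA
    D ↦ BDB
    A ↦ AB  (constrained at step 1)
    B ↦ CB  (constrained at step 1)

A->AB, B->CB, C->BCA, D->BDB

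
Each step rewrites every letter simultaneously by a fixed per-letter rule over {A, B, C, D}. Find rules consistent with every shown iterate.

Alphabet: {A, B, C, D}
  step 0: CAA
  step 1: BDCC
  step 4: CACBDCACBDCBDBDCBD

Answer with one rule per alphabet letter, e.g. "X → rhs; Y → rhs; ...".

A->C, B->C, C->BD, D->AC

  step 0 ⇒ step 1: CAA ⇒ BD·C·C
    A ↦ C
    C ↦ BD
    B ↦ C  (constrained at step 1)
    D ↦ AC  (constrained at step 1)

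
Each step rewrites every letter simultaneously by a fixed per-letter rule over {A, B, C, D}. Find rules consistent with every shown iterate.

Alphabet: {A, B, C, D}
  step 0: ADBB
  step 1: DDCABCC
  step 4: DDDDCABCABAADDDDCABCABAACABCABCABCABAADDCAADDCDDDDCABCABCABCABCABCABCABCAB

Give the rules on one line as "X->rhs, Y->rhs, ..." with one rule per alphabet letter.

  step 0 ⇒ step 1: ADBB ⇒ DD·CAB·C·C
    A ↦ DD
    B ↦ C
    D ↦ CAB
    C ↦ AA  (constrained at step 1)

A->DD, B->C, C->AA, D->CAB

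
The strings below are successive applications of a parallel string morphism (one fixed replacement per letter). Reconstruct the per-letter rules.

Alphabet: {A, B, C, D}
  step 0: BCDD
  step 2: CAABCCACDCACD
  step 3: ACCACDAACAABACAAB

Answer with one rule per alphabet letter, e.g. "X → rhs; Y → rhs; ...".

A->C, B->ACD, C->A, D->AB

  step 2 ⇒ step 3: CAABCCACDCACD ⇒ A·C·C·ACD·A·A·C·A·AB·A·C·A·AB
    A ↦ C
    B ↦ ACD
    C ↦ A
    D ↦ AB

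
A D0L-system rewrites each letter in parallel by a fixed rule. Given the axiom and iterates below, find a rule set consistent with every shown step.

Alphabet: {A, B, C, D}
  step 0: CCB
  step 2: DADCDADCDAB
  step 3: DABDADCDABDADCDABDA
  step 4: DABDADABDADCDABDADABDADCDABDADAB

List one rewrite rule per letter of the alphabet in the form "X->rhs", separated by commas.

A->B, B->DA, C->DC, D->DA

  step 3 ⇒ step 4: DABDADCDABDADCDABDA ⇒ DA·B·DA·DA·B·DA·DC·DA·B·DA·DA·B·DA·DC·DA·B·DA·DA·B
    A ↦ B
    B ↦ DA
    C ↦ DC
    D ↦ DA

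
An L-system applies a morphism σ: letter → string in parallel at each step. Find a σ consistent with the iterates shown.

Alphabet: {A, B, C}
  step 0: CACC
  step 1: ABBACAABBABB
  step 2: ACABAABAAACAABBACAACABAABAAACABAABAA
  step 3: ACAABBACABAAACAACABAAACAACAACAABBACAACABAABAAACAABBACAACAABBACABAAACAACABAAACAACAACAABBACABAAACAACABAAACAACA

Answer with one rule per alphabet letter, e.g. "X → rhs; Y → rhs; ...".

A->ACA, B->BAA, C->ABB

  step 2 ⇒ step 3: ACABAABAAACAABBACAACABAABAAACABAABAA ⇒ ACA·ABB·ACA·BAA·ACA·ACA·BAA·ACA·ACA·ACA·ABB·ACA·ACA·BAA·BAA·ACA·ABB·ACA·ACA·ABB·ACA·BAA·ACA·ACA·BAA·ACA·ACA·ACA·ABB·ACA·BAA·ACA·ACA·BAA·ACA·ACA
    A ↦ ACA
    B ↦ BAA
    C ↦ ABB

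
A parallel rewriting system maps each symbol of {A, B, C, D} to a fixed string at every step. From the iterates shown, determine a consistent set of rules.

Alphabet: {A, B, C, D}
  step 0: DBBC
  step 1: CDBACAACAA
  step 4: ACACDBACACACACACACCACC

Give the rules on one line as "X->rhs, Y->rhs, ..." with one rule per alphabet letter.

  step 0 ⇒ step 1: DBBC ⇒ CDB·ACA·ACA·A
    B ↦ ACA
    C ↦ A
    D ↦ CDB
    A ↦ C  (constrained at step 1)

A->C, B->ACA, C->A, D->CDB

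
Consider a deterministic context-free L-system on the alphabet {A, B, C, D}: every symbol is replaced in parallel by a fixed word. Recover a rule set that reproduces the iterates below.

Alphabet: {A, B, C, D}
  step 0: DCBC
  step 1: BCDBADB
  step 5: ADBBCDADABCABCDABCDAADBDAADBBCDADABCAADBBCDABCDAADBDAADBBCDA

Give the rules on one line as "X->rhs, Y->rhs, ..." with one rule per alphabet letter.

  step 0 ⇒ step 1: DCBC ⇒ BC·DB·A·DB
    B ↦ A
    C ↦ DB
    D ↦ BC
    A ↦ DA  (constrained at step 1)

A->DA, B->A, C->DB, D->BC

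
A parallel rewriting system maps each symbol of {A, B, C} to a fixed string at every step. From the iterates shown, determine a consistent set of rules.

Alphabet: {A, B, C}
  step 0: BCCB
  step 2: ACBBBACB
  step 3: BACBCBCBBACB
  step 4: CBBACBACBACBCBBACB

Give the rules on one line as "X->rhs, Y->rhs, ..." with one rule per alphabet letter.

  step 3 ⇒ step 4: BACBCBCBBACB ⇒ CB·B·A·CB·A·CB·A·CB·CB·B·A·CB
    A ↦ B
    B ↦ CB
    C ↦ A

A->B, B->CB, C->A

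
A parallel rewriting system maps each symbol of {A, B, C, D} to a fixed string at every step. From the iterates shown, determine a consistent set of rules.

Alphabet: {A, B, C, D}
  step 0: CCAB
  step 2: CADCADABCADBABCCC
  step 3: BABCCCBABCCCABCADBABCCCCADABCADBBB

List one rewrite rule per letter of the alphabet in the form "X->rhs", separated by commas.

A->AB, B->CAD, C->B, D->CCC

  step 2 ⇒ step 3: CADCADABCADBABCCC ⇒ B·AB·CCC·B·AB·CCC·AB·CAD·B·AB·CCC·CAD·AB·CAD·B·B·B
    A ↦ AB
    B ↦ CAD
    C ↦ B
    D ↦ CCC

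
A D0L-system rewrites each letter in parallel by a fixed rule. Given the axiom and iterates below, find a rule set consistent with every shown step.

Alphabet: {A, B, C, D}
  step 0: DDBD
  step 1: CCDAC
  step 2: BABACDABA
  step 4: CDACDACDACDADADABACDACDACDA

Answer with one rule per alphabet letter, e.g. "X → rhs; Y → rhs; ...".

A->DA, B->DA, C->BA, D->C

  step 1 ⇒ step 2: CCDAC ⇒ BA·BA·C·DA·BA
    A ↦ DA
    C ↦ BA
    D ↦ C
  step 0 ⇒ step 1: DDBD ⇒ C·C·DA·C
    B ↦ DA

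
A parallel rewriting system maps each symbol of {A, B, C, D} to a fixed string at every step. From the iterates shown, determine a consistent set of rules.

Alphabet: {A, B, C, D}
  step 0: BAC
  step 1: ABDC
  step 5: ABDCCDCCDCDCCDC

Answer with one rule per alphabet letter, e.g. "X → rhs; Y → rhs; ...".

  step 0 ⇒ step 1: BAC ⇒ A·B·DC
    A ↦ B
    B ↦ A
    C ↦ DC
    D ↦ C  (constrained at step 1)

A->B, B->A, C->DC, D->C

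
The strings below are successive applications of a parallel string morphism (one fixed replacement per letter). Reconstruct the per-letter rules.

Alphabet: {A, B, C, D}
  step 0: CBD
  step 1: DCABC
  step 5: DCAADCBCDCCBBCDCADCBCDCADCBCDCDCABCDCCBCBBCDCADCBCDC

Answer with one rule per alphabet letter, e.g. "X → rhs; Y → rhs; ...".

  step 0 ⇒ step 1: CBD ⇒ DC·A·BC
    B ↦ A
    C ↦ DC
    D ↦ BC
    A ↦ CB  (constrained at step 1)

A->CB, B->A, C->DC, D->BC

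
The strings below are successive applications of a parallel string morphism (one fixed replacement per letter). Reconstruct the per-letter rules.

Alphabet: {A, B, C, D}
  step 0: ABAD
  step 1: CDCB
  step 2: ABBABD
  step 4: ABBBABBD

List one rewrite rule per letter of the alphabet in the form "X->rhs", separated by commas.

  step 1 ⇒ step 2: CDCB ⇒ AB·B·AB·D
    B ↦ D
    C ↦ AB
    D ↦ B
  step 0 ⇒ step 1: ABAD ⇒ C·D·C·B
    A ↦ C

A->C, B->D, C->AB, D->B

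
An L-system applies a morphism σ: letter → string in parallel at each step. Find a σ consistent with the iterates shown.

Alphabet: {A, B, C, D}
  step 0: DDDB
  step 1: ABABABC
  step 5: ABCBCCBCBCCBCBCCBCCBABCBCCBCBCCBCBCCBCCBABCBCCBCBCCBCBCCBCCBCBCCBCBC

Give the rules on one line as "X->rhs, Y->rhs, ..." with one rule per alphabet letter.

A->DCB, B->C, C->CB, D->AB

  step 0 ⇒ step 1: DDDB ⇒ AB·AB·AB·C
    B ↦ C
    D ↦ AB
    A ↦ DCB  (constrained at step 1)
    C ↦ CB  (constrained at step 1)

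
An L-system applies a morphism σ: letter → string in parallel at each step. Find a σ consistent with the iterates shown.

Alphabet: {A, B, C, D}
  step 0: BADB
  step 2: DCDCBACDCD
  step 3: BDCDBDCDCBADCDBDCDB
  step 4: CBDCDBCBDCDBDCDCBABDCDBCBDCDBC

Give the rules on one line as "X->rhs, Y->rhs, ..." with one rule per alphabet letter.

A->BA, B->C, C->DCD, D->B

  step 3 ⇒ step 4: BDCDBDCDCBADCDBDCDB ⇒ C·B·DCD·B·C·B·DCD·B·DCD·C·BA·B·DCD·B·C·B·DCD·B·C
    A ↦ BA
    B ↦ C
    C ↦ DCD
    D ↦ B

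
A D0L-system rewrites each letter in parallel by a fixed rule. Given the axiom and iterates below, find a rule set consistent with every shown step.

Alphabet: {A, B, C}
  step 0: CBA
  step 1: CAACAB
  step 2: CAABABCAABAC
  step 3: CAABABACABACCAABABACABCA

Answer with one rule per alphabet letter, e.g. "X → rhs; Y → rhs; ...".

A->AB, B->AC, C->CA

  step 2 ⇒ step 3: CAABABCAABAC ⇒ CA·AB·AB·AC·AB·AC·CA·AB·AB·AC·AB·CA
    A ↦ AB
    B ↦ AC
    C ↦ CA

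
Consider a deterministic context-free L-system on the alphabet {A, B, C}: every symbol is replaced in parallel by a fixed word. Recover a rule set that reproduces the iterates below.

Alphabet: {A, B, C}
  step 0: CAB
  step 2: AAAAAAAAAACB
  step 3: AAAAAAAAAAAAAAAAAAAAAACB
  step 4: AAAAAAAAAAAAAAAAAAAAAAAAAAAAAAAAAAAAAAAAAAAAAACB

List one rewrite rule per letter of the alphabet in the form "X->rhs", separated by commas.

A->AA, B->CB, C->AA

  step 3 ⇒ step 4: AAAAAAAAAAAAAAAAAAAAAACB ⇒ AA·AA·AA·AA·AA·AA·AA·AA·AA·AA·AA·AA·AA·AA·AA·AA·AA·AA·AA·AA·AA·AA·AA·CB
    A ↦ AA
    B ↦ CB
    C ↦ AA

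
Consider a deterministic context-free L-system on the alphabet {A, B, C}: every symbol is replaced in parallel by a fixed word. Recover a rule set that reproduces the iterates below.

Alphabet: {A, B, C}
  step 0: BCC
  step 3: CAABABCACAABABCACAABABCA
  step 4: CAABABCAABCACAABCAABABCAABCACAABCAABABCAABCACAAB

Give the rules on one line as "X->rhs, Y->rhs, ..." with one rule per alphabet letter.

A->AB, B->CA, C->CA

  step 3 ⇒ step 4: CAABABCACAABABCACAABABCA ⇒ CA·AB·AB·CA·AB·CA·CA·AB·CA·AB·AB·CA·AB·CA·CA·AB·CA·AB·AB·CA·AB·CA·CA·AB
    A ↦ AB
    B ↦ CA
    C ↦ CA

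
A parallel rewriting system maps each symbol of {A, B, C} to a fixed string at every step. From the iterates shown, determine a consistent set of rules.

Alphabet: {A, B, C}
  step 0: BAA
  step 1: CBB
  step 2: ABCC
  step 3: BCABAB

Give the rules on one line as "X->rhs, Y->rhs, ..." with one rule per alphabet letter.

  step 2 ⇒ step 3: ABCC ⇒ B·C·AB·AB
    A ↦ B
    B ↦ C
    C ↦ AB

A->B, B->C, C->AB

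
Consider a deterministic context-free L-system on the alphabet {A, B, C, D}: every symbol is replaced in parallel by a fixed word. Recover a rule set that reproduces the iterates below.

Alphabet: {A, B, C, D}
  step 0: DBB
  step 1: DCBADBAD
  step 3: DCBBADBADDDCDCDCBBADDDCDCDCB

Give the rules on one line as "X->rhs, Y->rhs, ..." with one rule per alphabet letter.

A->D, B->BAD, C->B, D->DC

  step 0 ⇒ step 1: DBB ⇒ DC·BAD·BAD
    B ↦ BAD
    D ↦ DC
    A ↦ D  (constrained at step 1)
    C ↦ B  (constrained at step 1)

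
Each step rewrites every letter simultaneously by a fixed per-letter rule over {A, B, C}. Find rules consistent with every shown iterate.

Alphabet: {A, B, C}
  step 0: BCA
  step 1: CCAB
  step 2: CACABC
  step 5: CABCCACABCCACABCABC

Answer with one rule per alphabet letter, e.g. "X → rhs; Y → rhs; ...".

  step 1 ⇒ step 2: CCAB ⇒ CA·CA·B·C
    A ↦ B
    B ↦ C
    C ↦ CA

A->B, B->C, C->CA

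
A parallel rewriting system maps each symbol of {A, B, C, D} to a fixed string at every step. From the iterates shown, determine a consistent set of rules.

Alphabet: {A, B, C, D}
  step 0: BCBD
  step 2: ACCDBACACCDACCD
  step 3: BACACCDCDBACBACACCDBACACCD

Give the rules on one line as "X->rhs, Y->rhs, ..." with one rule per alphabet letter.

  step 2 ⇒ step 3: ACCDBACACCDACCD ⇒ B·AC·AC·CD·CD·B·AC·B·AC·AC·CD·B·AC·AC·CD
    A ↦ B
    B ↦ CD
    C ↦ AC
    D ↦ CD

A->B, B->CD, C->AC, D->CD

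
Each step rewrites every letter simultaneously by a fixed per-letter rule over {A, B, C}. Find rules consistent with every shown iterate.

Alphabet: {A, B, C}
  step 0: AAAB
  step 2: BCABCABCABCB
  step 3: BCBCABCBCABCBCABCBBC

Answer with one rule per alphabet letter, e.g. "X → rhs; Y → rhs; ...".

  step 2 ⇒ step 3: BCABCABCABCB ⇒ BC·B·CA·BC·B·CA·BC·B·CA·BC·B·BC
    A ↦ CA
    B ↦ BC
    C ↦ B

A->CA, B->BC, C->B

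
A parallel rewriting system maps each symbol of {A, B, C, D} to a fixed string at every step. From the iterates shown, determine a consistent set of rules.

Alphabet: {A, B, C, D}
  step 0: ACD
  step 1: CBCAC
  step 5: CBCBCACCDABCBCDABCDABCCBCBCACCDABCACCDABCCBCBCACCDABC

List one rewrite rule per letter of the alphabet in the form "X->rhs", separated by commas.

  step 0 ⇒ step 1: ACD ⇒ C·BC·AC
    A ↦ C
    C ↦ BC
    D ↦ AC
    B ↦ DA  (constrained at step 1)

A->C, B->DA, C->BC, D->AC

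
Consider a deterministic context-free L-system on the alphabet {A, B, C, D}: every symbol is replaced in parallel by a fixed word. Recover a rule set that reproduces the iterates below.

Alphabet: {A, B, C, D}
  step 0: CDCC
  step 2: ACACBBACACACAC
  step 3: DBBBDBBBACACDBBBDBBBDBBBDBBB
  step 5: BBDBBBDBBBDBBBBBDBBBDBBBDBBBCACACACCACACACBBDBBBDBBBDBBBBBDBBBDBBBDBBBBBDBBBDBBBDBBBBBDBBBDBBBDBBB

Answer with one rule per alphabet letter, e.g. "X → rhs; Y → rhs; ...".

  step 2 ⇒ step 3: ACACBBACACACAC ⇒ DB·BB·DB·BB·AC·AC·DB·BB·DB·BB·DB·BB·DB·BB
    A ↦ DB
    B ↦ AC
    C ↦ BB
    D ↦ C  (constrained at step 0)

A->DB, B->AC, C->BB, D->C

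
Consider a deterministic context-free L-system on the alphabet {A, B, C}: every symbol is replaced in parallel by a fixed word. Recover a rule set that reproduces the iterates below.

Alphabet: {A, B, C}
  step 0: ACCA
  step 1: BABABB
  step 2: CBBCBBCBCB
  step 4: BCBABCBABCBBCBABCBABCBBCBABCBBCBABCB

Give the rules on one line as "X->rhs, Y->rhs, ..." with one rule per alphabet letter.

A->B, B->CB, C->AB

  step 1 ⇒ step 2: BABABB ⇒ CB·B·CB·B·CB·CB
    A ↦ B
    B ↦ CB
  step 0 ⇒ step 1: ACCA ⇒ B·AB·AB·B
    C ↦ AB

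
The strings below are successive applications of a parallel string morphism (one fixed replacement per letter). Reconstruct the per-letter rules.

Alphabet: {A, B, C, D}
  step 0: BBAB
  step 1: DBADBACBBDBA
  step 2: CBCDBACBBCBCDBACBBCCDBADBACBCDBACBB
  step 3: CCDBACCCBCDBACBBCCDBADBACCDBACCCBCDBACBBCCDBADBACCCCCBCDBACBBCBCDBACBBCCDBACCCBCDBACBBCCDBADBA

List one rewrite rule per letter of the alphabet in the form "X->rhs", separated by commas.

A->CBB, B->DBA, C->CC, D->CBC

  step 2 ⇒ step 3: CBCDBACBBCBCDBACBBCCDBADBACBCDBACBB ⇒ CC·DBA·CC·CBC·DBA·CBB·CC·DBA·DBA·CC·DBA·CC·CBC·DBA·CBB·CC·DBA·DBA·CC·CC·CBC·DBA·CBB·CBC·DBA·CBB·CC·DBA·CC·CBC·DBA·CBB·CC·DBA·DBA
    A ↦ CBB
    B ↦ DBA
    C ↦ CC
    D ↦ CBC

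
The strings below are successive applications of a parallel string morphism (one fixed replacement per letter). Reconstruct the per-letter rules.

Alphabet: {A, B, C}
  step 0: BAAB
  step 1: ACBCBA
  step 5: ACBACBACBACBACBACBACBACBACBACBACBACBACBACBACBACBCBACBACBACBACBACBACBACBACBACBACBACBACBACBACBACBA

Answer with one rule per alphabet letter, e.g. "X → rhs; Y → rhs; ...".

  step 0 ⇒ step 1: BAAB ⇒ A·CB·CB·A
    A ↦ CB
    B ↦ A
    C ↦ ACB  (constrained at step 1)

A->CB, B->A, C->ACB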